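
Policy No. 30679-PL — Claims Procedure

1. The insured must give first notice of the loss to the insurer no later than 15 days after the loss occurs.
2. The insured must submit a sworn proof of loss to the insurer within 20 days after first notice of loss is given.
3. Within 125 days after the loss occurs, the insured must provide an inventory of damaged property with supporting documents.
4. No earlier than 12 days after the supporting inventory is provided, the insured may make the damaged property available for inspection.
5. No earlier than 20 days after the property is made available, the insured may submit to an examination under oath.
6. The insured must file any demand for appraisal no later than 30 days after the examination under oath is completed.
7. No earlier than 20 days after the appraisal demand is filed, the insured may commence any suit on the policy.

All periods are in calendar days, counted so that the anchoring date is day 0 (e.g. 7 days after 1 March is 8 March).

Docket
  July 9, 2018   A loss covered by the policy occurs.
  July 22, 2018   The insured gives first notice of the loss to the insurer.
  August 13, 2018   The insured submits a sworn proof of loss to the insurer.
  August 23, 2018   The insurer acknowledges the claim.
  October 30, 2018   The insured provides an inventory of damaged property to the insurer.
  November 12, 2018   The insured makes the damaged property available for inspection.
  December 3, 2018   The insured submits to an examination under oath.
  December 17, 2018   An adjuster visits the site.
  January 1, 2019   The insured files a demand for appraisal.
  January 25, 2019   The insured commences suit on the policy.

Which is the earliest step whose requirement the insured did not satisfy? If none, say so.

Step 1: 15 days after July 9, 2018 (when the loss occurs) is July 24, 2018; July 22, 2018 is within that limit.
Step 2: 20 days after July 22, 2018 (when first notice of loss is given) is August 11, 2018; August 13, 2018 misses that deadline by 2 days.
That is the first point of non-compliance.

Step 2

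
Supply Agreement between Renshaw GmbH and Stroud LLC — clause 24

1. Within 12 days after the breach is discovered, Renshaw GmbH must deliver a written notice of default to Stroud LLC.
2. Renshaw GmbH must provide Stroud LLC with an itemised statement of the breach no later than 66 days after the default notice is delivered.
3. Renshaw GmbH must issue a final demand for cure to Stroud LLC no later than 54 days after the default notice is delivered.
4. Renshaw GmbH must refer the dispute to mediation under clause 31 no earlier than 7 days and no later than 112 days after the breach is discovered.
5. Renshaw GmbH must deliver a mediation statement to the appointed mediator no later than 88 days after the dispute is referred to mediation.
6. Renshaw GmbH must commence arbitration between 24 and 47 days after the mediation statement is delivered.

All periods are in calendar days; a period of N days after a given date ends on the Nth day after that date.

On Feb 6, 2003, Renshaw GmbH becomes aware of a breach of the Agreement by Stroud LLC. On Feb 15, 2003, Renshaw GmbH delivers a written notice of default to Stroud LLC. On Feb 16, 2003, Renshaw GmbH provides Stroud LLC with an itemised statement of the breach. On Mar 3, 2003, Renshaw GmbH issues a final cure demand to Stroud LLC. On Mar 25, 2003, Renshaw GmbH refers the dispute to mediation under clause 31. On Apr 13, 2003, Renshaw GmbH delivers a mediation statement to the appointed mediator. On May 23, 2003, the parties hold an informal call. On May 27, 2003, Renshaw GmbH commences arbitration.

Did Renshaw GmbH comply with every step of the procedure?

Step 1 — counting 12 days from Feb 6, 2003 (when the breach is discovered) gives a deadline of Feb 18, 2003; done Feb 15, 2003 — timely.
Step 2 — counting 66 days from Feb 15, 2003 (when the default notice is delivered) gives a deadline of Apr 22, 2003; completed Feb 16, 2003, before the deadline.
Step 3 — counting 54 days from Feb 15, 2003 (when the default notice is delivered) gives a deadline of Apr 10, 2003; Mar 3, 2003 is within that limit.
Step 4 — 7 and 112 days from Feb 6, 2003 (when the breach is discovered) are Feb 13, 2003 and May 29, 2003 respectively; done Mar 25, 2003, which is between those dates.
Step 5 — counting 88 days from Mar 25, 2003 (when the dispute is referred to mediation) gives a deadline of Jun 21, 2003; done Apr 13, 2003 — timely.
Step 6 — 24 and 47 days from Apr 13, 2003 (when the mediation statement is delivered) are May 7, 2003 and May 30, 2003 respectively; May 27, 2003 falls inside that range.

Yes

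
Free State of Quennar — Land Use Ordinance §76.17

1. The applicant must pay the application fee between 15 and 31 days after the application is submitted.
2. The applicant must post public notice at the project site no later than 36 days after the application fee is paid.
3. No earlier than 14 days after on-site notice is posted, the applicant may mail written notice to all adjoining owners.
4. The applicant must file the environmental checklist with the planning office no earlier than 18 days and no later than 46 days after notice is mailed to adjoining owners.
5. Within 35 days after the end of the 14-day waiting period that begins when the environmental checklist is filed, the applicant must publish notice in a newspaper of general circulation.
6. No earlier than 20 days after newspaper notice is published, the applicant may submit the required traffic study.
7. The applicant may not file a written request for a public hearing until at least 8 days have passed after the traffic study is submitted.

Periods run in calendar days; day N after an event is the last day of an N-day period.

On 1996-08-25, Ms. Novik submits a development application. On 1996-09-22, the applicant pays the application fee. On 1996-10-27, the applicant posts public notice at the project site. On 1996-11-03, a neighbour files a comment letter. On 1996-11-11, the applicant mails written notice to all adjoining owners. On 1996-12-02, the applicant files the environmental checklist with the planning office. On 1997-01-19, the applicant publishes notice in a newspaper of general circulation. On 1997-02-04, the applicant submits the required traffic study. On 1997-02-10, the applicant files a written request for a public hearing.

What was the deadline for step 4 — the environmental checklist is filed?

1996-12-27

Step 4 runs from 1996-11-11, when notice is mailed to adjoining owners. The window is 18–46 days after 1996-11-11; it closes on 1996-12-27.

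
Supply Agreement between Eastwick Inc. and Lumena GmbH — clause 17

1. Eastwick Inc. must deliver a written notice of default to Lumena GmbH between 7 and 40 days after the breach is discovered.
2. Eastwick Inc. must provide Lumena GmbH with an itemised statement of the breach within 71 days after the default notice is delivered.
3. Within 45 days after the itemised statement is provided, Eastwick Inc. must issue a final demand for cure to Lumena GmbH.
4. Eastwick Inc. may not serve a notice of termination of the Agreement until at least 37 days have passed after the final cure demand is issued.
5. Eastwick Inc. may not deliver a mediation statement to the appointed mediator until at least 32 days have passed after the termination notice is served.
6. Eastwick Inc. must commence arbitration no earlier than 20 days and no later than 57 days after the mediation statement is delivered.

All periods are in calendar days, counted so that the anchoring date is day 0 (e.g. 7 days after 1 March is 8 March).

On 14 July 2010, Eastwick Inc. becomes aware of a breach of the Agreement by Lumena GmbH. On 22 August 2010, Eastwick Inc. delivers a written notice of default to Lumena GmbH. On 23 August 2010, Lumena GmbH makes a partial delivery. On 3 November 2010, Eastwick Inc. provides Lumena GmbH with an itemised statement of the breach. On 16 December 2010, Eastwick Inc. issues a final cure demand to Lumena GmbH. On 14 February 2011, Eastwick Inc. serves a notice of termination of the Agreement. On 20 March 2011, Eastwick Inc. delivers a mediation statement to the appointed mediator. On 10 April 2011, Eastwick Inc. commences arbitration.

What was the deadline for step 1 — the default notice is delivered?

23 August 2010

Step 1 runs from 14 July 2010, when the breach is discovered. The window is 7–40 days after 14 July 2010; it closes on 23 August 2010.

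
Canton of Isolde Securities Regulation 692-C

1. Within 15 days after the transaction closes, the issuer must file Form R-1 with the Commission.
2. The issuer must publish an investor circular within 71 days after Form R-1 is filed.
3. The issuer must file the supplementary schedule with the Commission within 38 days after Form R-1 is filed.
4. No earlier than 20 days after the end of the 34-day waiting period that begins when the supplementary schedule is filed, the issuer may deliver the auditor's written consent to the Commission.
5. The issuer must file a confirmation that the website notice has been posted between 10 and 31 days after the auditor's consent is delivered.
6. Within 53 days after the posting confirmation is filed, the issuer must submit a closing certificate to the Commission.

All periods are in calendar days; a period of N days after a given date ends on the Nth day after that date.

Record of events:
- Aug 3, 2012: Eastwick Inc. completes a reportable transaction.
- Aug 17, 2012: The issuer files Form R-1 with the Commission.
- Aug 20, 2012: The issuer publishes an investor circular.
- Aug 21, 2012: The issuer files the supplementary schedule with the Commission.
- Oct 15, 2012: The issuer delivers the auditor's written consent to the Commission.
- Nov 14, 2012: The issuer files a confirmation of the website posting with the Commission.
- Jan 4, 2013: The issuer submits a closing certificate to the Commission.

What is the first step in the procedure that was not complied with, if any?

Step 1: 15 days after Aug 3, 2012 (when the transaction closes) is Aug 18, 2012; done Aug 17, 2012 — timely.
Step 2: 71 days after Aug 17, 2012 (when Form R-1 is filed) is Oct 27, 2012; completed Aug 20, 2012, before the deadline.
Step 3: 38 days after Aug 17, 2012 (when Form R-1 is filed) is Sep 24, 2012; Aug 21, 2012 is within that limit.
Step 4: the earliest permitted date is 20 days after Sep 24, 2012 (end of the 34-day waiting period, which began when the supplementary schedule is filed on Aug 21, 2012), i.e. Oct 14, 2012; done Oct 15, 2012 — permitted.
Step 5: the window is 10–31 days after Oct 15, 2012 (when the auditor's consent is delivered), so Oct 25, 2012 through Nov 15, 2012; done Nov 14, 2012, which is between those dates.
Step 6: 53 days after Nov 14, 2012 (when the posting confirmation is filed) is Jan 6, 2013; done Jan 4, 2013 — timely.

None — every step was satisfied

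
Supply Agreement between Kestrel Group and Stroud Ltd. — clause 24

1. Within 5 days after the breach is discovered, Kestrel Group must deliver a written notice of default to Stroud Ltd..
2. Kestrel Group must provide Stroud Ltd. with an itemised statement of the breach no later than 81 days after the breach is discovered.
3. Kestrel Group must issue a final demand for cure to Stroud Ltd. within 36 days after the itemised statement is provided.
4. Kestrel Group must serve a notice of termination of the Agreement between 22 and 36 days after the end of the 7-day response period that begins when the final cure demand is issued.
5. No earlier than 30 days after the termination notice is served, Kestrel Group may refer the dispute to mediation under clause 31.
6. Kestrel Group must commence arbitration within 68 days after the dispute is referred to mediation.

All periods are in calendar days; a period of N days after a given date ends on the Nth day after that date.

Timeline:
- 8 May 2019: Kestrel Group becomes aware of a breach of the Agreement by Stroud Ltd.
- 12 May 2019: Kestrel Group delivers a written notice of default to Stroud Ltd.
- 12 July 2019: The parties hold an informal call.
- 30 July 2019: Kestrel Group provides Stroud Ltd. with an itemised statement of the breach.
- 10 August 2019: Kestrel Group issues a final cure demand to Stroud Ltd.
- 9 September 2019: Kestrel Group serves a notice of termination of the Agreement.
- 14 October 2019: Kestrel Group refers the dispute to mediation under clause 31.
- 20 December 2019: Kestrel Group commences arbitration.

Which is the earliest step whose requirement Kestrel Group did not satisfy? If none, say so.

Step 2

(1) due by 8 May 2019 + 5 days = 13 May 2019; done 12 May 2019 — timely.
(2) due by 8 May 2019 + 81 days = 28 July 2019; not done until 30 July 2019, 2 days after the deadline.
The procedure was therefore not followed at step 2.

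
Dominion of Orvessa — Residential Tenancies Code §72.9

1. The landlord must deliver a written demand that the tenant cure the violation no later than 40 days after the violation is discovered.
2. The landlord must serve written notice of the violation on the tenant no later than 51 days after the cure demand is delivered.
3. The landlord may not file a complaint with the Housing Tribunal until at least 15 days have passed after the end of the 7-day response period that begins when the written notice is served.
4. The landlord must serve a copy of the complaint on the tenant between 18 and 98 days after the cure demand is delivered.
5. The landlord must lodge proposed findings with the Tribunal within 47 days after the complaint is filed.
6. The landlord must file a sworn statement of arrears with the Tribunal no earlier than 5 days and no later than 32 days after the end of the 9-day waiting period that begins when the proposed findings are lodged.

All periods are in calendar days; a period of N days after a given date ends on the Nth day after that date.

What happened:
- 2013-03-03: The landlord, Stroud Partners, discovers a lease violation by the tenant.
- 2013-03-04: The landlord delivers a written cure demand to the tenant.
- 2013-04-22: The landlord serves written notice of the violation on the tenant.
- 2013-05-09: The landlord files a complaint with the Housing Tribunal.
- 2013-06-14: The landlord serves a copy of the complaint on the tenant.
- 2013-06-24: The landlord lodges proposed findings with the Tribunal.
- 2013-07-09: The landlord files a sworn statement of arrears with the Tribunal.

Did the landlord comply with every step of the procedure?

No

Step 1 — counting 40 days from 2013-03-03 (when the violation is discovered) gives a deadline of 2013-04-12; 2013-03-04 is within that limit.
Step 2 — counting 51 days from 2013-03-04 (when the cure demand is delivered) gives a deadline of 2013-04-24; completed 2013-04-22, before the deadline.
Step 3 — must wait 15 days from 2013-04-29 (end of the 7-day response period, which began when the written notice is served on 2013-04-22), so not before 2013-05-14; acted on 2013-05-09, 5 days prematurely.
Later steps need not be reached.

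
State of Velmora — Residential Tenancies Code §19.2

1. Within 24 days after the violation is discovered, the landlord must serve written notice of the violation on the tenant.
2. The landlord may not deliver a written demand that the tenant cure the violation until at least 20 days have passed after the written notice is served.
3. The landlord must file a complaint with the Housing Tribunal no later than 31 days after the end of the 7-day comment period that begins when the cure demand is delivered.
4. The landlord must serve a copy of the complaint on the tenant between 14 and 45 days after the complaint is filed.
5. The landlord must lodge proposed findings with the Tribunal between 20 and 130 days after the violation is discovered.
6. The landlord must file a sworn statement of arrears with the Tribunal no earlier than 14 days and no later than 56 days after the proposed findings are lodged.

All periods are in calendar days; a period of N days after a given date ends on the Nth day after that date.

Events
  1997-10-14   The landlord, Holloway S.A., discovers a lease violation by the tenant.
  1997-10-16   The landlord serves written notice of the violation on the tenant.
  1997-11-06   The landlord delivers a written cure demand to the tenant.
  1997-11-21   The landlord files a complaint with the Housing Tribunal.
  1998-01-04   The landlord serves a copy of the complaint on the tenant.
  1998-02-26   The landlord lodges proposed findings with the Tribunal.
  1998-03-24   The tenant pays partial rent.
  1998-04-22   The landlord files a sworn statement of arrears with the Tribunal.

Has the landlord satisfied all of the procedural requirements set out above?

No

Step 1 — counting 24 days from 1997-10-14 (when the violation is discovered) gives a deadline of 1997-11-07; 1997-10-16 is within that limit.
Step 2 — must wait 20 days from 1997-10-16 (when the written notice is served), so not before 1997-11-05; done 1997-11-06, after the minimum wait.
Step 3 — counting 31 days from 1997-11-13 (end of the 7-day comment period, which began when the cure demand is delivered on 1997-11-06) gives a deadline of 1997-12-14; completed 1997-11-21, before the deadline.
Step 4 — 14 and 45 days from 1997-11-21 (when the complaint is filed) are 1997-12-05 and 1998-01-05 respectively; done 1998-01-04 — within the window.
Step 5 — 20 and 130 days from 1997-10-14 (when the violation is discovered) are 1997-11-03 and 1998-02-21 respectively; 1998-02-26 is 5 days past the end of the window.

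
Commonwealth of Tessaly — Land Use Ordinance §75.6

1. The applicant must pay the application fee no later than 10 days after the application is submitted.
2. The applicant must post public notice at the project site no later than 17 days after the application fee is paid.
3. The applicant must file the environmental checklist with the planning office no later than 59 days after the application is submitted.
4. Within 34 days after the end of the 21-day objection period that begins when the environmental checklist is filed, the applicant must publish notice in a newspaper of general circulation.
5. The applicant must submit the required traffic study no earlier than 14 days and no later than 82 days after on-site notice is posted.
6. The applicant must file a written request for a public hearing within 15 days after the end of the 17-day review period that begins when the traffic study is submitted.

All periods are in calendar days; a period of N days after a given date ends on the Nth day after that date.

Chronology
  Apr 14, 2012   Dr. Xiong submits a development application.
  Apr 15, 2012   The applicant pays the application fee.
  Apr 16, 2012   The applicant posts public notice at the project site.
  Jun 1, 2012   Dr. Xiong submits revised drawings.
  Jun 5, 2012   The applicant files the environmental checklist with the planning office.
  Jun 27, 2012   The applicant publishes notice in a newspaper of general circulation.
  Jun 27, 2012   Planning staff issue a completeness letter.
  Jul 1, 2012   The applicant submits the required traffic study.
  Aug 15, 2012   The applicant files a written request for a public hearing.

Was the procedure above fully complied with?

No

Step 1 — counting 10 days from Apr 14, 2012 (when the application is submitted) gives a deadline of Apr 24, 2012; done Apr 15, 2012 — timely.
Step 2 — counting 17 days from Apr 15, 2012 (when the application fee is paid) gives a deadline of May 2, 2012; completed Apr 16, 2012, before the deadline.
Step 3 — counting 59 days from Apr 14, 2012 (when the application is submitted) gives a deadline of Jun 12, 2012; done Jun 5, 2012 — timely.
Step 4 — counting 34 days from Jun 26, 2012 (end of the 21-day objection period, which began when the environmental checklist is filed on Jun 5, 2012) gives a deadline of Jul 30, 2012; done Jun 27, 2012 — timely.
Step 5 — 14 and 82 days from Apr 16, 2012 (when on-site notice is posted) are Apr 30, 2012 and Jul 7, 2012 respectively; done Jul 1, 2012 — within the window.
Step 6 — counting 15 days from Jul 18, 2012 (end of the 17-day review period, which began when the traffic study is submitted on Jul 1, 2012) gives a deadline of Aug 2, 2012; not done until Aug 15, 2012, 13 days after the deadline.
The procedure was therefore not followed at step 6.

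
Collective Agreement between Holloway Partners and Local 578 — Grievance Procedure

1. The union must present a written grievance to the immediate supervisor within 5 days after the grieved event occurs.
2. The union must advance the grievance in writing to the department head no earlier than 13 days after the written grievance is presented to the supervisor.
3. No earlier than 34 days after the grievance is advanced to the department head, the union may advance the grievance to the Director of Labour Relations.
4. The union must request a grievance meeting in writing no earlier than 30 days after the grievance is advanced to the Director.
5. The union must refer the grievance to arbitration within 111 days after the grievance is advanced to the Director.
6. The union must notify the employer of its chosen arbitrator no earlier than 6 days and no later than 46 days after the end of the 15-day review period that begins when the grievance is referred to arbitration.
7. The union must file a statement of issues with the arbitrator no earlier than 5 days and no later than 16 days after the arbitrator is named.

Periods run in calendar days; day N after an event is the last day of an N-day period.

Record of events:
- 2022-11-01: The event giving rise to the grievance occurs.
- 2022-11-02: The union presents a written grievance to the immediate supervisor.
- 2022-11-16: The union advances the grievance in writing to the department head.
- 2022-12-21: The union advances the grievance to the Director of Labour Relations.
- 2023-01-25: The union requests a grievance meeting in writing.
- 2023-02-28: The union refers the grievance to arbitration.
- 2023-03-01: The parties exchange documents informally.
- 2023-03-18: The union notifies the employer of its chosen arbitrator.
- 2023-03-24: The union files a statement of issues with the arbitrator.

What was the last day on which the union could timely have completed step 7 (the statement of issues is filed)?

2023-04-03

Step 7 runs from 2023-03-18, when the arbitrator is named. The window is 5–16 days after 2023-03-18; it closes on 2023-04-03.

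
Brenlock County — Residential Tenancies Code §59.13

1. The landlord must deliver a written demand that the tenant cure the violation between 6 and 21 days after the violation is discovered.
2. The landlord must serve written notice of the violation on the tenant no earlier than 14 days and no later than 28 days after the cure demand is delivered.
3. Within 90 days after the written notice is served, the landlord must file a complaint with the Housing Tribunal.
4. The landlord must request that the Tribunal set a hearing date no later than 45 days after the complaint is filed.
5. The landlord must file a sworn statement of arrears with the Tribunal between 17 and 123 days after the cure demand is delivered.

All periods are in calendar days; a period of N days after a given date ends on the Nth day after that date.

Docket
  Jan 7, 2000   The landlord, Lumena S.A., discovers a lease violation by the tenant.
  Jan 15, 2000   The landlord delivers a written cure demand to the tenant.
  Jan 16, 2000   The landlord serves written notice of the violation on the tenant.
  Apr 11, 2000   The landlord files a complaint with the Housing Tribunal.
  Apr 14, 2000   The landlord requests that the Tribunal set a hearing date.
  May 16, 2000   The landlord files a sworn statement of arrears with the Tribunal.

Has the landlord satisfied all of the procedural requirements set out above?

(1) the permitted window runs from Jan 7, 2000 + 6 = Jan 13, 2000 to Jan 7, 2000 + 21 = Jan 28, 2000; Jan 15, 2000 falls inside that range.
(2) the permitted window runs from Jan 15, 2000 + 14 = Jan 29, 2000 to Jan 15, 2000 + 28 = Feb 12, 2000; done Jan 16, 2000 — 13 days before the window opened.
The analysis stops there.

No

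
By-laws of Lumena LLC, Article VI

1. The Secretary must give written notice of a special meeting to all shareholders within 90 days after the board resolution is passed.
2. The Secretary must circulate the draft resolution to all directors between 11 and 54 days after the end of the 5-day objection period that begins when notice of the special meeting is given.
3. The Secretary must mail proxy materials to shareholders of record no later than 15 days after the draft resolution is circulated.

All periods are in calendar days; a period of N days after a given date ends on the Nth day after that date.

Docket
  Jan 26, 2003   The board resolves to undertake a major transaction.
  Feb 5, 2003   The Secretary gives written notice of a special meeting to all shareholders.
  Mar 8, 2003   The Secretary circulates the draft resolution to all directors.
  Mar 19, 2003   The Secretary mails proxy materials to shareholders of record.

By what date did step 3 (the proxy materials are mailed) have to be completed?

Mar 23, 2003

Step 3 runs from Mar 8, 2003, when the draft resolution is circulated. 15 days after Mar 8, 2003 is Mar 23, 2003.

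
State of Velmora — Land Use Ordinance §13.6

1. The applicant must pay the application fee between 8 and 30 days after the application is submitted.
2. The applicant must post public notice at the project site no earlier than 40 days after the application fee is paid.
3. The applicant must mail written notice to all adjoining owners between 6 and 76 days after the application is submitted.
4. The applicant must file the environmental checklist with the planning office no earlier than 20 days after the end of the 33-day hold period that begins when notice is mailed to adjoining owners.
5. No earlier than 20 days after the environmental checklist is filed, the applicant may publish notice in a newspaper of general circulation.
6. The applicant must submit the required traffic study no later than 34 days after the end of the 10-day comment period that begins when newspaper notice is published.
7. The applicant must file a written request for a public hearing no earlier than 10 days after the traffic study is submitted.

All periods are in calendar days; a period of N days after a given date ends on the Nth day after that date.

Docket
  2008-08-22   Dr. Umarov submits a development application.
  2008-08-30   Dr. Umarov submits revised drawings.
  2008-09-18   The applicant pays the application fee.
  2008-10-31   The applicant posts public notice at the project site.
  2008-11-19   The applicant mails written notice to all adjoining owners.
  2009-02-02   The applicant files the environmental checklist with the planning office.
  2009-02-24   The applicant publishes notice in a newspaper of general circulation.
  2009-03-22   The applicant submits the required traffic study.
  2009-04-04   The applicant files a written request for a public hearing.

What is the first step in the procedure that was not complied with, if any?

Step 3

(1) the permitted window runs from 2008-08-22 + 8 = 2008-08-30 to 2008-08-22 + 30 = 2008-09-21; done 2008-09-18, which is between those dates.
(2) permitted from 2008-09-18 + 40 days = 2008-10-28 onward; 2008-10-31 is on or after that date.
(3) the permitted window runs from 2008-08-22 + 6 = 2008-08-28 to 2008-08-22 + 76 = 2008-11-06; done 2008-11-19 — 13 days after the window closed.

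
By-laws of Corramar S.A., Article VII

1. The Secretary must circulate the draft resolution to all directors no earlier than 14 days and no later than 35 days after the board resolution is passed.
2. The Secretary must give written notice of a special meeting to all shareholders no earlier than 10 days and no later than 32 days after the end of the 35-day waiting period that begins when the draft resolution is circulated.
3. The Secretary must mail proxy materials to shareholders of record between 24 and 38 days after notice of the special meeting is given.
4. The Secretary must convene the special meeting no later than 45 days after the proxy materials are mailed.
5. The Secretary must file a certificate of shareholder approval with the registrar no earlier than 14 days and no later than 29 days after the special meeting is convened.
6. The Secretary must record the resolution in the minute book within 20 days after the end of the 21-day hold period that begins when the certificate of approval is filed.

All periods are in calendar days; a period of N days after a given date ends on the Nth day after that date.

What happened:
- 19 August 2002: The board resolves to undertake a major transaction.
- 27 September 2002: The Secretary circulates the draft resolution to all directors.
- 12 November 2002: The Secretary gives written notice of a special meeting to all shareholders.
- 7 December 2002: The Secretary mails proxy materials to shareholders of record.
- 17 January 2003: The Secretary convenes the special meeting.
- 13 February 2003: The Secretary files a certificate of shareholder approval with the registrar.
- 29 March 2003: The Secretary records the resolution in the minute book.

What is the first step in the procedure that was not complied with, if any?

Step 1 — 14 and 35 days from 19 August 2002 (when the board resolution is passed) are 2 September 2002 and 23 September 2002 respectively; 27 September 2002 is 4 days past the end of the window.
No need to go further; step 1 was not satisfied.

Step 1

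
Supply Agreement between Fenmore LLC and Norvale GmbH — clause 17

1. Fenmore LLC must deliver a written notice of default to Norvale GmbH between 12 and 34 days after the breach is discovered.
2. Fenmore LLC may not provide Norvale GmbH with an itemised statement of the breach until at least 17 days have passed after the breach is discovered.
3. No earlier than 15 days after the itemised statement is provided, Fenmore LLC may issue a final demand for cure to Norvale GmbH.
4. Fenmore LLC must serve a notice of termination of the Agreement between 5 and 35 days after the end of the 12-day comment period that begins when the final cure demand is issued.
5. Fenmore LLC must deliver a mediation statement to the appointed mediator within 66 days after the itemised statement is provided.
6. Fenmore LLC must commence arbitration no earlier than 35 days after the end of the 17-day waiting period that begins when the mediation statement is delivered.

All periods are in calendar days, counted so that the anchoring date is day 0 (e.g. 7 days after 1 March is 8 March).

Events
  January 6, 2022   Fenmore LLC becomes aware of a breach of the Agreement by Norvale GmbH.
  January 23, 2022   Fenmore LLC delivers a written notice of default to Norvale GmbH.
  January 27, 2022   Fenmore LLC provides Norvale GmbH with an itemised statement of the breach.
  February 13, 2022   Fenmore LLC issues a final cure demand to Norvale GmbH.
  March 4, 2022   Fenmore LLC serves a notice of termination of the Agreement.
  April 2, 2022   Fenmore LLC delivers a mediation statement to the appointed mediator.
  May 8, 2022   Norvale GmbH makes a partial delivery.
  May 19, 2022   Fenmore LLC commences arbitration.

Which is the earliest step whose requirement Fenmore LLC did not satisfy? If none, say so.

Step 1 — 12 and 34 days from January 6, 2022 (when the breach is discovered) are January 18, 2022 and February 9, 2022 respectively; January 23, 2022 falls inside that range.
Step 2 — must wait 17 days from January 6, 2022 (when the breach is discovered), so not before January 23, 2022; January 27, 2022 is on or after that date.
Step 3 — must wait 15 days from January 27, 2022 (when the itemised statement is provided), so not before February 11, 2022; done February 13, 2022 — permitted.
Step 4 — 5 and 35 days from February 25, 2022 (end of the 12-day comment period, which began when the final cure demand is issued on February 13, 2022) are March 2, 2022 and April 1, 2022 respectively; done March 4, 2022 — within the window.
Step 5 — counting 66 days from January 27, 2022 (when the itemised statement is provided) gives a deadline of April 3, 2022; done April 2, 2022 — timely.
Step 6 — must wait 35 days from April 19, 2022 (end of the 17-day waiting period, which began when the mediation statement is delivered on April 2, 2022), so not before May 24, 2022; acted on May 19, 2022, 5 days prematurely.
That is the first point of non-compliance.

Step 6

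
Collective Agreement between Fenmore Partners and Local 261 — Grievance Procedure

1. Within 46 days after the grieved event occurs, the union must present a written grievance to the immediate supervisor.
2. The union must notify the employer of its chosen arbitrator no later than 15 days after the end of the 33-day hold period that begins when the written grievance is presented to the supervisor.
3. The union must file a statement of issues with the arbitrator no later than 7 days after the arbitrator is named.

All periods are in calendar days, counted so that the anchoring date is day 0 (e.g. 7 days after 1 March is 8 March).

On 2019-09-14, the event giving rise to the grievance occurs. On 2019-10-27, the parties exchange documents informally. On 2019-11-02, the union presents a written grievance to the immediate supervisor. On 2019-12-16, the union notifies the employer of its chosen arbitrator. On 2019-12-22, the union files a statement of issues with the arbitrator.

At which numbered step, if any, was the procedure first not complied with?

Step 1: 46 days after 2019-09-14 (when the grieved event occurs) is 2019-10-30; not done until 2019-11-02, 3 days after the deadline.
That is the first point of non-compliance.

Step 1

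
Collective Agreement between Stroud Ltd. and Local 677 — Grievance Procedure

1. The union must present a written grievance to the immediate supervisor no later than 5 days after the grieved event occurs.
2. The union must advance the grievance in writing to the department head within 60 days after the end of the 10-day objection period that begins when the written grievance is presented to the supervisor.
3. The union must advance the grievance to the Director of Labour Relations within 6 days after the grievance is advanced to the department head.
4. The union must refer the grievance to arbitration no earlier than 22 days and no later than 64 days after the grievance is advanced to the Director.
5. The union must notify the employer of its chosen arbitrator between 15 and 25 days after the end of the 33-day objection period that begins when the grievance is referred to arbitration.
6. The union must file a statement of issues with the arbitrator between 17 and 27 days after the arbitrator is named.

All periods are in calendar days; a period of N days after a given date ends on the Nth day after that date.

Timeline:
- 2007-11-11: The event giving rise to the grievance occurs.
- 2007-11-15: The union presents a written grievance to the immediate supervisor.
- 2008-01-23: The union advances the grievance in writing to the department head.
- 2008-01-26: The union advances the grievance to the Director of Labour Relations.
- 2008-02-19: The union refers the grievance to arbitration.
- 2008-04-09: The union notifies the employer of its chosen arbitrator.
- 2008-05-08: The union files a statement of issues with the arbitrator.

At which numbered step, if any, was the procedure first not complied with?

Step 1 — counting 5 days from 2007-11-11 (when the grieved event occurs) gives a deadline of 2007-11-16; completed 2007-11-15, before the deadline.
Step 2 — counting 60 days from 2007-11-25 (end of the 10-day objection period, which began when the written grievance is presented to the supervisor on 2007-11-15) gives a deadline of 2008-01-24; 2008-01-23 is within that limit.
Step 3 — counting 6 days from 2008-01-23 (when the grievance is advanced to the department head) gives a deadline of 2008-01-29; 2008-01-26 is within that limit.
Step 4 — 22 and 64 days from 2008-01-26 (when the grievance is advanced to the Director) are 2008-02-17 and 2008-03-30 respectively; done 2008-02-19 — within the window.
Step 5 — 15 and 25 days from 2008-03-23 (end of the 33-day objection period, which began when the grievance is referred to arbitration on 2008-02-19) are 2008-04-07 and 2008-04-17 respectively; 2008-04-09 falls inside that range.
Step 6 — 17 and 27 days from 2008-04-09 (when the arbitrator is named) are 2008-04-26 and 2008-05-06 respectively; 2008-05-08 is 2 days past the end of the window.
Later steps need not be reached.

Step 6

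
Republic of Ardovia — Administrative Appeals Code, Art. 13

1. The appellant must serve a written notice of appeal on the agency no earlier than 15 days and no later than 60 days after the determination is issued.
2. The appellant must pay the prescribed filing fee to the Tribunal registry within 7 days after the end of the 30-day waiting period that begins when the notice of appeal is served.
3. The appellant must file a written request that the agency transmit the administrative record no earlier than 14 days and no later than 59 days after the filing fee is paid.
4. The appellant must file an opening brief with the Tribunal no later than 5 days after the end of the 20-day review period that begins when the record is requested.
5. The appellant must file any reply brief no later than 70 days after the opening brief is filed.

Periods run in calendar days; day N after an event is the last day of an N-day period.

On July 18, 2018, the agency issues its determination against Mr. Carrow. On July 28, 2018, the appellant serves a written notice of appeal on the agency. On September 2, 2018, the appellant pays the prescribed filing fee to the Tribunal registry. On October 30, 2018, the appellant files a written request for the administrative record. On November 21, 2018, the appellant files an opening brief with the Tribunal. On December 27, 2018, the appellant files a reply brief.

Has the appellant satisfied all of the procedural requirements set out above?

(1) the permitted window runs from July 18, 2018 + 15 = August 2, 2018 to July 18, 2018 + 60 = September 16, 2018; July 28, 2018 is 5 days too early.
No need to go further; step 1 was not satisfied.

No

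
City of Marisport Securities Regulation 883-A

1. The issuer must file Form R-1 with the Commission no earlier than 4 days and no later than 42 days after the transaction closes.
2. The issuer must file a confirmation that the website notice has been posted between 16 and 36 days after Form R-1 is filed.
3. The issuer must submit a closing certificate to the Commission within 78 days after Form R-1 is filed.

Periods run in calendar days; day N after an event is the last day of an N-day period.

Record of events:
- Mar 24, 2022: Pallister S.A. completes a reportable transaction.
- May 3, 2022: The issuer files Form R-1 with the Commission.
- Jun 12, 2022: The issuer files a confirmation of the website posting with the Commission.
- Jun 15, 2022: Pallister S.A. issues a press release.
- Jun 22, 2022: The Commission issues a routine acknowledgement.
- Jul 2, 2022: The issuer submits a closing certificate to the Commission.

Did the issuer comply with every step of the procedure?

No

(1) the permitted window runs from Mar 24, 2022 + 4 = Mar 28, 2022 to Mar 24, 2022 + 42 = May 5, 2022; May 3, 2022 falls inside that range.
(2) the permitted window runs from May 3, 2022 + 16 = May 19, 2022 to May 3, 2022 + 36 = Jun 8, 2022; Jun 12, 2022 is 4 days past the end of the window.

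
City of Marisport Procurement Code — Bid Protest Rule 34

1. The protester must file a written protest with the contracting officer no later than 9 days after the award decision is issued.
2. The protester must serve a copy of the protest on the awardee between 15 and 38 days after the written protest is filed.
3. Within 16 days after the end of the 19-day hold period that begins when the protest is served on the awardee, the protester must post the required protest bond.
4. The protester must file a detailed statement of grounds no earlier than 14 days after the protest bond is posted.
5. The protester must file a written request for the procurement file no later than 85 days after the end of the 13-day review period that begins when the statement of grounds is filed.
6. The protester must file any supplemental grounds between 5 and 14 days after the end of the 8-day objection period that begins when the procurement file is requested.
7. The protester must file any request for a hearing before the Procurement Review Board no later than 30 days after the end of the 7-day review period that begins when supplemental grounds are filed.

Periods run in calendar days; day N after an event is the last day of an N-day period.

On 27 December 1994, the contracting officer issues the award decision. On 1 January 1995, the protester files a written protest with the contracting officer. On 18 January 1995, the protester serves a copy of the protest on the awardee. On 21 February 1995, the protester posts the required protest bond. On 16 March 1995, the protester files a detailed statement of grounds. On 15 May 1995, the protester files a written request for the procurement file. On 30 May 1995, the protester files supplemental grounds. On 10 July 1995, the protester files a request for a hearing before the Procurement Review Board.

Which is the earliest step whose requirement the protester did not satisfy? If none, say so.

(1) due by 27 December 1994 + 9 days = 5 January 1995; done 1 January 1995 — timely.
(2) the permitted window runs from 1 January 1995 + 15 = 16 January 1995 to 1 January 1995 + 38 = 8 February 1995; 18 January 1995 falls inside that range.
(3) due by 6 February 1995 + 16 days = 22 February 1995; completed 21 February 1995, before the deadline.
(4) permitted from 21 February 1995 + 14 days = 7 March 1995 onward; done 16 March 1995, after the minimum wait.
(5) due by 29 March 1995 + 85 days = 22 June 1995; done 15 May 1995 — timely.
(6) the permitted window runs from 23 May 1995 + 5 = 28 May 1995 to 23 May 1995 + 14 = 6 June 1995; 30 May 1995 falls inside that range.
(7) due by 6 June 1995 + 30 days = 6 July 1995; done 10 July 1995 — 4 days late.
The procedure was therefore not followed at step 7.

Step 7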